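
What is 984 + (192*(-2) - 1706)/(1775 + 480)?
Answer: 40306/41 ≈ 983.07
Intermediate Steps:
984 + (192*(-2) - 1706)/(1775 + 480) = 984 + (-384 - 1706)/2255 = 984 - 2090*1/2255 = 984 - 38/41 = 40306/41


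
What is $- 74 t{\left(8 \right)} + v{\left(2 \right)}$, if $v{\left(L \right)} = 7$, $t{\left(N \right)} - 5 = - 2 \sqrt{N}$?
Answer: $-363 + 296 \sqrt{2} \approx 55.607$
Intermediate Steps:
$t{\left(N \right)} = 5 - 2 \sqrt{N}$
$- 74 t{\left(8 \right)} + v{\left(2 \right)} = - 74 \left(5 - 2 \sqrt{8}\right) + 7 = - 74 \left(5 - 2 \cdot 2 \sqrt{2}\right) + 7 = - 74 \left(5 - 4 \sqrt{2}\right) + 7 = \left(-370 + 296 \sqrt{2}\right) + 7 = -363 + 296 \sqrt{2}$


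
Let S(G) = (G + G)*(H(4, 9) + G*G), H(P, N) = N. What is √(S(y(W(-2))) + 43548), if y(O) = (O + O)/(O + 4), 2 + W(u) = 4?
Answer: 2*√882102/9 ≈ 208.71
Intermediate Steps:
W(u) = 2 (W(u) = -2 + 4 = 2)
y(O) = 2*O/(4 + O) (y(O) = (2*O)/(4 + O) = 2*O/(4 + O))
S(G) = 2*G*(9 + G²) (S(G) = (G + G)*(9 + G*G) = (2*G)*(9 + G²) = 2*G*(9 + G²))
√(S(y(W(-2))) + 43548) = √(2*(2*2/(4 + 2))*(9 + (2*2/(4 + 2))²) + 43548) = √(2*(2*2/6)*(9 + (2*2/6)²) + 43548) = √(2*(2*2*(⅙))*(9 + (2*2*(⅙))²) + 43548) = √(2*(⅔)*(9 + (⅔)²) + 43548) = √(2*(⅔)*(9 + 4/9) + 43548) = √(2*(⅔)*(85/9) + 43548) = √(340/27 + 43548) = √(1176136/27) = 2*√882102/9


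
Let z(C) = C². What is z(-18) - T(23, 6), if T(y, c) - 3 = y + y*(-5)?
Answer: 413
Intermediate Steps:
T(y, c) = 3 - 4*y (T(y, c) = 3 + (y + y*(-5)) = 3 + (y - 5*y) = 3 - 4*y)
z(-18) - T(23, 6) = (-18)² - (3 - 4*23) = 324 - (3 - 92) = 324 - 1*(-89) = 324 + 89 = 413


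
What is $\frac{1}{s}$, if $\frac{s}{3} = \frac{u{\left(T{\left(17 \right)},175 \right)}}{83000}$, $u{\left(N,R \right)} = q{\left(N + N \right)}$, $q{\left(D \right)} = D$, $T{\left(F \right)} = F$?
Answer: $\frac{41500}{51} \approx 813.73$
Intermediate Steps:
$u{\left(N,R \right)} = 2 N$ ($u{\left(N,R \right)} = N + N = 2 N$)
$s = \frac{51}{41500}$ ($s = 3 \frac{2 \cdot 17}{83000} = 3 \cdot 34 \cdot \frac{1}{83000} = 3 \cdot \frac{17}{41500} = \frac{51}{41500} \approx 0.0012289$)
$\frac{1}{s} = \frac{1}{\frac{51}{41500}} = \frac{41500}{51}$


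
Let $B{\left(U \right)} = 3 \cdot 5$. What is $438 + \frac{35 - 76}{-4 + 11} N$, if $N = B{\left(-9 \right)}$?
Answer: $\frac{2451}{7} \approx 350.14$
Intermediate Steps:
$B{\left(U \right)} = 15$
$N = 15$
$438 + \frac{35 - 76}{-4 + 11} N = 438 + \frac{35 - 76}{-4 + 11} \cdot 15 = 438 + - \frac{41}{7} \cdot 15 = 438 + \left(-41\right) \frac{1}{7} \cdot 15 = 438 - \frac{615}{7} = \frac{2451}{7}$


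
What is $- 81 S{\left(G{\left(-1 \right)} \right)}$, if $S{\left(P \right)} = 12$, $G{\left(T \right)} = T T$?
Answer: $-972$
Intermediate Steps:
$G{\left(T \right)} = T^{2}$
$- 81 S{\left(G{\left(-1 \right)} \right)} = \left(-81\right) 12 = -972$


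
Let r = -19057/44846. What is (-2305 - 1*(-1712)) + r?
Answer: -1565455/2638 ≈ -593.42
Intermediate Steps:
r = -1121/2638 (r = -19057*1/44846 = -1121/2638 ≈ -0.42494)
(-2305 - 1*(-1712)) + r = (-2305 - 1*(-1712)) - 1121/2638 = (-2305 + 1712) - 1121/2638 = -593 - 1121/2638 = -1565455/2638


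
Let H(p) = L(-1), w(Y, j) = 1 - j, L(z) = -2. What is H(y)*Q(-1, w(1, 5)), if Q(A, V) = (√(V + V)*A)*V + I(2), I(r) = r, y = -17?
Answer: -4 - 16*I*√2 ≈ -4.0 - 22.627*I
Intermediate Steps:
H(p) = -2
Q(A, V) = 2 + A*√2*V^(3/2) (Q(A, V) = (√(V + V)*A)*V + 2 = (√(2*V)*A)*V + 2 = ((√2*√V)*A)*V + 2 = (A*√2*√V)*V + 2 = A*√2*V^(3/2) + 2 = 2 + A*√2*V^(3/2))
H(y)*Q(-1, w(1, 5)) = -2*(2 - √2*(1 - 1*5)^(3/2)) = -2*(2 - √2*(1 - 5)^(3/2)) = -2*(2 - √2*(-4)^(3/2)) = -2*(2 - √2*(-8*I)) = -2*(2 + 8*I*√2) = -4 - 16*I*√2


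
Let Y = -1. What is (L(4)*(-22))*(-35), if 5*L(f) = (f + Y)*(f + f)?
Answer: 3696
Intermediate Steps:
L(f) = 2*f*(-1 + f)/5 (L(f) = ((f - 1)*(f + f))/5 = ((-1 + f)*(2*f))/5 = (2*f*(-1 + f))/5 = 2*f*(-1 + f)/5)
(L(4)*(-22))*(-35) = (((⅖)*4*(-1 + 4))*(-22))*(-35) = (((⅖)*4*3)*(-22))*(-35) = ((24/5)*(-22))*(-35) = -528/5*(-35) = 3696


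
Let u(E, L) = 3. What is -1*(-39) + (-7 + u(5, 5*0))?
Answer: 35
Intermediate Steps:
-1*(-39) + (-7 + u(5, 5*0)) = -1*(-39) + (-7 + 3) = 39 - 4 = 35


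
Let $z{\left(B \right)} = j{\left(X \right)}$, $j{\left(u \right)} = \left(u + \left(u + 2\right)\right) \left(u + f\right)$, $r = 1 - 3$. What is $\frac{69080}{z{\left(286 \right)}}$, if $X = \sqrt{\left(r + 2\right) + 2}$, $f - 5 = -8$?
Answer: $\frac{34540}{7} - \frac{69080 \sqrt{2}}{7} \approx -9022.0$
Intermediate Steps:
$f = -3$ ($f = 5 - 8 = -3$)
$r = -2$
$X = \sqrt{2}$ ($X = \sqrt{\left(-2 + 2\right) + 2} = \sqrt{0 + 2} = \sqrt{2} \approx 1.4142$)
$j{\left(u \right)} = \left(-3 + u\right) \left(2 + 2 u\right)$ ($j{\left(u \right)} = \left(u + \left(u + 2\right)\right) \left(u - 3\right) = \left(u + \left(2 + u\right)\right) \left(-3 + u\right) = \left(2 + 2 u\right) \left(-3 + u\right) = \left(-3 + u\right) \left(2 + 2 u\right)$)
$z{\left(B \right)} = -2 - 4 \sqrt{2}$ ($z{\left(B \right)} = -6 - 4 \sqrt{2} + 2 \left(\sqrt{2}\right)^{2} = -6 - 4 \sqrt{2} + 2 \cdot 2 = -6 - 4 \sqrt{2} + 4 = -2 - 4 \sqrt{2}$)
$\frac{69080}{z{\left(286 \right)}} = \frac{69080}{-2 - 4 \sqrt{2}}$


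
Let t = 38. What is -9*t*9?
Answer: -3078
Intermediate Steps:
-9*t*9 = -9*38*9 = -342*9 = -3078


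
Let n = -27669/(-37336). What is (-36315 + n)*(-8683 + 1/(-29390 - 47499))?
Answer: 226297104210775287/717681926 ≈ 3.1532e+8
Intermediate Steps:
n = 27669/37336 (n = -27669*(-1/37336) = 27669/37336 ≈ 0.74108)
(-36315 + n)*(-8683 + 1/(-29390 - 47499)) = (-36315 + 27669/37336)*(-8683 + 1/(-29390 - 47499)) = -1355829171*(-8683 + 1/(-76889))/37336 = -1355829171*(-8683 - 1/76889)/37336 = -1355829171/37336*(-667627188/76889) = 226297104210775287/717681926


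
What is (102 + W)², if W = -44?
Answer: 3364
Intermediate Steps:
(102 + W)² = (102 - 44)² = 58² = 3364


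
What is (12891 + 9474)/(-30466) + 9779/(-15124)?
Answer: -318087637/230383892 ≈ -1.3807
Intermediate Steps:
(12891 + 9474)/(-30466) + 9779/(-15124) = 22365*(-1/30466) + 9779*(-1/15124) = -22365/30466 - 9779/15124 = -318087637/230383892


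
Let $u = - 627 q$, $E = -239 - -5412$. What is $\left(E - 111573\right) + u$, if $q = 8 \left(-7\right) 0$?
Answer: $-106400$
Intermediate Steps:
$q = 0$ ($q = \left(-56\right) 0 = 0$)
$E = 5173$ ($E = -239 + 5412 = 5173$)
$u = 0$ ($u = \left(-627\right) 0 = 0$)
$\left(E - 111573\right) + u = \left(5173 - 111573\right) + 0 = -106400 + 0 = -106400$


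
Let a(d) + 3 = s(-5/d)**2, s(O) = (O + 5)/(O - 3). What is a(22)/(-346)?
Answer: 2049/872093 ≈ 0.0023495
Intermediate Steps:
s(O) = (5 + O)/(-3 + O)
a(d) = -3 + (5 - 5/d)**2/(-3 - 5/d)**2 (a(d) = -3 + ((5 - 5/d)/(-3 - 5/d))**2 = -3 + (5 - 5/d)**2/(-3 - 5/d)**2)
a(22)/(-346) = (-3 + 25*(-1 + 22)**2/(5 + 3*22)**2)/(-346) = (-3 + 25*21**2/(5 + 66)**2)*(-1/346) = (-3 + 25*441/71**2)*(-1/346) = (-3 + 25*441*(1/5041))*(-1/346) = (-3 + 11025/5041)*(-1/346) = -4098/5041*(-1/346) = 2049/872093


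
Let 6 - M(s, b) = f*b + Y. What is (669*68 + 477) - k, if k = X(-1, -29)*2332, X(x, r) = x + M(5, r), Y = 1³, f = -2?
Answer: 171897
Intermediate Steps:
Y = 1
M(s, b) = 5 + 2*b (M(s, b) = 6 - (-2*b + 1) = 6 - (1 - 2*b) = 6 + (-1 + 2*b) = 5 + 2*b)
X(x, r) = 5 + x + 2*r (X(x, r) = x + (5 + 2*r) = 5 + x + 2*r)
k = -125928 (k = (5 - 1 + 2*(-29))*2332 = (5 - 1 - 58)*2332 = -54*2332 = -125928)
(669*68 + 477) - k = (669*68 + 477) - 1*(-125928) = (45492 + 477) + 125928 = 45969 + 125928 = 171897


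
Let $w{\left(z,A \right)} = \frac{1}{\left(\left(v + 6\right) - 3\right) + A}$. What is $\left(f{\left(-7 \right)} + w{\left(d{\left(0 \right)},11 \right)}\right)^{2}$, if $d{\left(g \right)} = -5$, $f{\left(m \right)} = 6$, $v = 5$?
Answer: $\frac{13225}{361} \approx 36.634$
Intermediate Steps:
$w{\left(z,A \right)} = \frac{1}{8 + A}$ ($w{\left(z,A \right)} = \frac{1}{\left(\left(5 + 6\right) - 3\right) + A} = \frac{1}{\left(11 - 3\right) + A} = \frac{1}{8 + A}$)
$\left(f{\left(-7 \right)} + w{\left(d{\left(0 \right)},11 \right)}\right)^{2} = \left(6 + \frac{1}{8 + 11}\right)^{2} = \left(6 + \frac{1}{19}\right)^{2} = \left(\frac{115}{19}\right)^{2} = \frac{13225}{361}$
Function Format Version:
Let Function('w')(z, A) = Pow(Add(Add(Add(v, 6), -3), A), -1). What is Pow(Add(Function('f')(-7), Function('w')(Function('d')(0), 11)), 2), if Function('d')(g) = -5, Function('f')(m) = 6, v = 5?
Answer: Rational(13225, 361) ≈ 36.634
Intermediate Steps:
Function('w')(z, A) = Pow(Add(8, A), -1) (Function('w')(z, A) = Pow(Add(Add(Add(5, 6), -3), A), -1) = Pow(Add(Add(11, -3), A), -1) = Pow(Add(8, A), -1))
Pow(Add(Function('f')(-7), Function('w')(Function('d')(0), 11)), 2) = Pow(Add(6, Pow(Add(8, 11), -1)), 2) = Pow(Add(6, Pow(19, -1)), 2) = Pow(Add(6, Rational(1, 19)), 2) = Pow(Rational(115, 19), 2) = Rational(13225, 361)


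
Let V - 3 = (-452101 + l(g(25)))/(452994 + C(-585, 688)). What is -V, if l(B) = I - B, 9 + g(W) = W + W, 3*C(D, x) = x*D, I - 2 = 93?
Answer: -504455/318834 ≈ -1.5822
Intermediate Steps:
I = 95 (I = 2 + 93 = 95)
C(D, x) = D*x/3 (C(D, x) = (x*D)/3 = (D*x)/3 = D*x/3)
g(W) = -9 + 2*W (g(W) = -9 + (W + W) = -9 + 2*W)
l(B) = 95 - B
V = 504455/318834 (V = 3 + (-452101 + (95 - (-9 + 2*25)))/(452994 + (⅓)*(-585)*688) = 3 + (-452101 + (95 - (-9 + 50)))/(452994 - 134160) = 3 + (-452101 + (95 - 1*41))/318834 = 3 + (-452101 + (95 - 41))*(1/318834) = 3 + (-452101 + 54)*(1/318834) = 3 - 452047*1/318834 = 3 - 452047/318834 = 504455/318834 ≈ 1.5822)
-V = -1*504455/318834 = -504455/318834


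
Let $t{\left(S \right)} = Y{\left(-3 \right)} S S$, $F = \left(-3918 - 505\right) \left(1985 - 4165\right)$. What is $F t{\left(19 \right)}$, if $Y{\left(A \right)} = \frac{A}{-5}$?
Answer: $2088487524$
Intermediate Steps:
$Y{\left(A \right)} = - \frac{A}{5}$ ($Y{\left(A \right)} = A \left(- \frac{1}{5}\right) = - \frac{A}{5}$)
$F = 9642140$ ($F = \left(-4423\right) \left(-2180\right) = 9642140$)
$t{\left(S \right)} = \frac{3 S^{2}}{5}$ ($t{\left(S \right)} = \left(- \frac{1}{5}\right) \left(-3\right) S S = \frac{3 S}{5} S = \frac{3 S^{2}}{5}$)
$F t{\left(19 \right)} = 9642140 \frac{3 \cdot 19^{2}}{5} = 9642140 \cdot \frac{3}{5} \cdot 361 = 9642140 \cdot \frac{1083}{5} = 2088487524$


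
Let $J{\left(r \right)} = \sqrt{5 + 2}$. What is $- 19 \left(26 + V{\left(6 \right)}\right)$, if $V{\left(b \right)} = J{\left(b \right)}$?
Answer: $-494 - 19 \sqrt{7} \approx -544.27$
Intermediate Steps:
$J{\left(r \right)} = \sqrt{7}$
$V{\left(b \right)} = \sqrt{7}$
$- 19 \left(26 + V{\left(6 \right)}\right) = - 19 \left(26 + \sqrt{7}\right) = -494 - 19 \sqrt{7}$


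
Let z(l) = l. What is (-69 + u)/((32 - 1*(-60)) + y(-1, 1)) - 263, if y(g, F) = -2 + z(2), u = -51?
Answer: -6079/23 ≈ -264.30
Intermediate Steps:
y(g, F) = 0 (y(g, F) = -2 + 2 = 0)
(-69 + u)/((32 - 1*(-60)) + y(-1, 1)) - 263 = (-69 - 51)/((32 - 1*(-60)) + 0) - 263 = -120/((32 + 60) + 0) - 263 = -120/(92 + 0) - 263 = -120/92 - 263 = -120*1/92 - 263 = -30/23 - 263 = -6079/23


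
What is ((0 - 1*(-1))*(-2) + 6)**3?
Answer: 64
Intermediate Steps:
((0 - 1*(-1))*(-2) + 6)**3 = ((0 + 1)*(-2) + 6)**3 = (1*(-2) + 6)**3 = (-2 + 6)**3 = 4**3 = 64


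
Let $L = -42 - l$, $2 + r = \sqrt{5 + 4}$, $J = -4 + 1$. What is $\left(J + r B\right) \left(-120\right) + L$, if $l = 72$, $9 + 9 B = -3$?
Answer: $406$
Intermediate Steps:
$B = - \frac{4}{3}$ ($B = -1 + \frac{1}{9} \left(-3\right) = -1 - \frac{1}{3} = - \frac{4}{3} \approx -1.3333$)
$J = -3$
$r = 1$ ($r = -2 + \sqrt{5 + 4} = -2 + \sqrt{9} = -2 + 3 = 1$)
$L = -114$ ($L = -42 - 72 = -114$)
$\left(J + r B\right) \left(-120\right) + L = \left(-3 + 1 \left(- \frac{4}{3}\right)\right) \left(-120\right) - 114 = \left(-3 - \frac{4}{3}\right) \left(-120\right) - 114 = \left(- \frac{13}{3}\right) \left(-120\right) - 114 = 520 - 114 = 406$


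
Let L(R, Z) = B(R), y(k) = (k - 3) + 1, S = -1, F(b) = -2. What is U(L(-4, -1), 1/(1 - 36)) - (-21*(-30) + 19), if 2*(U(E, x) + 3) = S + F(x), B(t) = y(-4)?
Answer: -1307/2 ≈ -653.50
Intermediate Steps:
y(k) = -2 + k (y(k) = (-3 + k) + 1 = -2 + k)
B(t) = -6 (B(t) = -2 - 4 = -6)
L(R, Z) = -6
U(E, x) = -9/2 (U(E, x) = -3 + (-1 - 2)/2 = -3 + (½)*(-3) = -3 - 3/2 = -9/2)
U(L(-4, -1), 1/(1 - 36)) - (-21*(-30) + 19) = -9/2 - (-21*(-30) + 19) = -9/2 - (630 + 19) = -9/2 - 1*649 = -9/2 - 649 = -1307/2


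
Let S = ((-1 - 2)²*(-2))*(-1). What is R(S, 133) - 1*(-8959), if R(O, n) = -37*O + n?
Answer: 8426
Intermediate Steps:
S = 18 (S = ((-3)²*(-2))*(-1) = (9*(-2))*(-1) = -18*(-1) = 18)
R(O, n) = n - 37*O
R(S, 133) - 1*(-8959) = (133 - 37*18) - 1*(-8959) = (133 - 666) + 8959 = -533 + 8959 = 8426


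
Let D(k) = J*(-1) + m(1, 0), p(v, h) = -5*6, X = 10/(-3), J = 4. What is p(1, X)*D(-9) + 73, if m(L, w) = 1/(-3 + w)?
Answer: 203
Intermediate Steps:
X = -10/3 (X = 10*(-1/3) = -10/3 ≈ -3.3333)
p(v, h) = -30
D(k) = -13/3 (D(k) = 4*(-1) + 1/(-3 + 0) = -4 + 1/(-3) = -4 - 1/3 = -13/3)
p(1, X)*D(-9) + 73 = -30*(-13/3) + 73 = 130 + 73 = 203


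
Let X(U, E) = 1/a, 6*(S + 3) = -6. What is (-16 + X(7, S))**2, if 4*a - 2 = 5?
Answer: 11664/49 ≈ 238.04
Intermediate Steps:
a = 7/4 (a = 1/2 + (1/4)*5 = 1/2 + 5/4 = 7/4 ≈ 1.7500)
S = -4 (S = -3 + (1/6)*(-6) = -3 - 1 = -4)
X(U, E) = 4/7 (X(U, E) = 1/(7/4) = 4/7)
(-16 + X(7, S))**2 = (-16 + 4/7)**2 = (-108/7)**2 = 11664/49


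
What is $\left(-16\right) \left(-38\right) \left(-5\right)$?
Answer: $-3040$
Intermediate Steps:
$\left(-16\right) \left(-38\right) \left(-5\right) = 608 \left(-5\right) = -3040$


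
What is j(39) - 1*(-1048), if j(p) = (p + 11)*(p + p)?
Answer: 4948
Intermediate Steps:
j(p) = 2*p*(11 + p) (j(p) = (11 + p)*(2*p) = 2*p*(11 + p))
j(39) - 1*(-1048) = 2*39*(11 + 39) - 1*(-1048) = 2*39*50 + 1048 = 3900 + 1048 = 4948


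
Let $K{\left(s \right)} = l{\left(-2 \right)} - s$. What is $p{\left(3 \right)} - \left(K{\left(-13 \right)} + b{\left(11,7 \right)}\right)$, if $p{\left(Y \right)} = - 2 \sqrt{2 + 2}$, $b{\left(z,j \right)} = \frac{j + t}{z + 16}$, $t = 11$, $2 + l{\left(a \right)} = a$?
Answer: $- \frac{41}{3} \approx -13.667$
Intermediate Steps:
$l{\left(a \right)} = -2 + a$
$K{\left(s \right)} = -4 - s$ ($K{\left(s \right)} = \left(-2 - 2\right) - s = -4 - s$)
$b{\left(z,j \right)} = \frac{11 + j}{16 + z}$ ($b{\left(z,j \right)} = \frac{j + 11}{z + 16} = \frac{11 + j}{16 + z}$)
$p{\left(Y \right)} = -4$ ($p{\left(Y \right)} = - 2 \sqrt{4} = \left(-2\right) 2 = -4$)
$p{\left(3 \right)} - \left(K{\left(-13 \right)} + b{\left(11,7 \right)}\right) = -4 - \left(\left(-4 - -13\right) + \frac{11 + 7}{16 + 11}\right) = -4 - \left(\left(-4 + 13\right) + \frac{1}{27} \cdot 18\right) = -4 - \left(9 + \frac{1}{27} \cdot 18\right) = -4 - \left(9 + \frac{2}{3}\right) = -4 - \frac{29}{3} = - \frac{41}{3}$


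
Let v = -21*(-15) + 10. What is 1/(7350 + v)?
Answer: 1/7675 ≈ 0.00013029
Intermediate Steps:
v = 325 (v = 315 + 10 = 325)
1/(7350 + v) = 1/(7350 + 325) = 1/7675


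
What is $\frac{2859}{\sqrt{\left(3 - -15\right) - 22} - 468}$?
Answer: $- \frac{334503}{54757} - \frac{2859 i}{109514} \approx -6.1089 - 0.026106 i$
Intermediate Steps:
$\frac{2859}{\sqrt{\left(3 - -15\right) - 22} - 468} = \frac{2859}{\sqrt{\left(3 + 15\right) - 22} - 468} = \frac{2859}{\sqrt{18 - 22} - 468} = \frac{2859}{\sqrt{-4} - 468} = \frac{2859}{2 i - 468} = \frac{2859}{-468 + 2 i} = 2859 \frac{-468 - 2 i}{219028} = \frac{2859 \left(-468 - 2 i\right)}{219028}$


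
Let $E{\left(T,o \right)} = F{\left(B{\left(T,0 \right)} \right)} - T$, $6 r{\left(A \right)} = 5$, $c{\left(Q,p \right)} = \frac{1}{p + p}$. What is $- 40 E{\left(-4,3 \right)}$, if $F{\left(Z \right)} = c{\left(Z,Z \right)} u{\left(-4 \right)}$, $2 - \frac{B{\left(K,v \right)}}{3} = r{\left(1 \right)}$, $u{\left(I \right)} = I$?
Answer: $- \frac{960}{7} \approx -137.14$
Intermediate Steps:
$c{\left(Q,p \right)} = \frac{1}{2 p}$
$r{\left(A \right)} = \frac{5}{6}$ ($r{\left(A \right)} = \frac{1}{6} \cdot 5 = \frac{5}{6}$)
$B{\left(K,v \right)} = \frac{7}{2}$ ($B{\left(K,v \right)} = 6 - \frac{5}{2} = \frac{7}{2}$)
$F{\left(Z \right)} = - \frac{2}{Z}$ ($F{\left(Z \right)} = \frac{1}{2 Z} \left(-4\right) = - \frac{2}{Z}$)
$E{\left(T,o \right)} = - \frac{4}{7} - T$ ($E{\left(T,o \right)} = - \frac{2}{\frac{7}{2}} - T = \left(-2\right) \frac{2}{7} - T = - \frac{4}{7} - T$)
$- 40 E{\left(-4,3 \right)} = - 40 \left(- \frac{4}{7} - -4\right) = - 40 \left(- \frac{4}{7} + 4\right) = \left(-40\right) \frac{24}{7} = - \frac{960}{7}$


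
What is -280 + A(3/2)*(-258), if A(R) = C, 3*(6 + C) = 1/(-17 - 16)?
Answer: 41930/33 ≈ 1270.6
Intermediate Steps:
C = -595/99 (C = -6 + 1/(3*(-17 - 16)) = -6 + (⅓)/(-33) = -6 + (⅓)*(-1/33) = -6 - 1/99 = -595/99 ≈ -6.0101)
A(R) = -595/99
-280 + A(3/2)*(-258) = -280 - 595/99*(-258) = -280 + 51170/33 = 41930/33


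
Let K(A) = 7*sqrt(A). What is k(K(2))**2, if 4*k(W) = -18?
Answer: 81/4 ≈ 20.250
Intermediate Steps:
k(W) = -9/2 (k(W) = (1/4)*(-18) = -9/2)
k(K(2))**2 = (-9/2)**2 = 81/4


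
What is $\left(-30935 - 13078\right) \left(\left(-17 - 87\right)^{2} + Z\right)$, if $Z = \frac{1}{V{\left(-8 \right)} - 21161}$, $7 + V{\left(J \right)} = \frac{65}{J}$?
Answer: $- \frac{80646240644568}{169409} \approx -4.7604 \cdot 10^{8}$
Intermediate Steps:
$V{\left(J \right)} = -7 + \frac{65}{J}$
$Z = - \frac{8}{169409}$ ($Z = \frac{1}{\left(-7 + \frac{65}{-8}\right) - 21161} = \frac{1}{\left(-7 + 65 \left(- \frac{1}{8}\right)\right) - 21161} = \frac{1}{\left(-7 - \frac{65}{8}\right) - 21161} = \frac{1}{- \frac{121}{8} - 21161} = \frac{1}{- \frac{169409}{8}} = - \frac{8}{169409} \approx -4.7223 \cdot 10^{-5}$)
$\left(-30935 - 13078\right) \left(\left(-17 - 87\right)^{2} + Z\right) = \left(-30935 - 13078\right) \left(\left(-17 - 87\right)^{2} - \frac{8}{169409}\right) = - 44013 \left(\left(-104\right)^{2} - \frac{8}{169409}\right) = - 44013 \left(10816 - \frac{8}{169409}\right) = \left(-44013\right) \frac{1832327736}{169409} = - \frac{80646240644568}{169409}$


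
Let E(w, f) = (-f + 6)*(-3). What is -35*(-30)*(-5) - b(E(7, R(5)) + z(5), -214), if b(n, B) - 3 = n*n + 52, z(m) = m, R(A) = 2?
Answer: -5354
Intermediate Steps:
E(w, f) = -18 + 3*f (E(w, f) = (6 - f)*(-3) = -18 + 3*f)
b(n, B) = 55 + n**2 (b(n, B) = 3 + (n*n + 52) = 3 + (n**2 + 52) = 3 + (52 + n**2) = 55 + n**2)
-35*(-30)*(-5) - b(E(7, R(5)) + z(5), -214) = -35*(-30)*(-5) - (55 + ((-18 + 3*2) + 5)**2) = 1050*(-5) - (55 + ((-18 + 6) + 5)**2) = -5250 - (55 + (-12 + 5)**2) = -5250 - (55 + (-7)**2) = -5250 - (55 + 49) = -5250 - 1*104 = -5250 - 104 = -5354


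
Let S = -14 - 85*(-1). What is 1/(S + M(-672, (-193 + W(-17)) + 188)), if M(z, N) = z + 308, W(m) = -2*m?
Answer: -1/293 ≈ -0.0034130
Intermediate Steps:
M(z, N) = 308 + z
S = 71 (S = -14 + 85 = 71)
1/(S + M(-672, (-193 + W(-17)) + 188)) = 1/(71 + (308 - 672)) = 1/(71 - 364) = 1/(-293) = -1/293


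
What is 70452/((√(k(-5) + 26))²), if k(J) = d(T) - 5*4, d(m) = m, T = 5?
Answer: 70452/11 ≈ 6404.7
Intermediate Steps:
k(J) = -15 (k(J) = 5 - 5*4 = 5 - 20 = -15)
70452/((√(k(-5) + 26))²) = 70452/((√(-15 + 26))²) = 70452/((√11)²) = 70452/11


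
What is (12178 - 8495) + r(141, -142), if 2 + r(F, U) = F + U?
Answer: 3680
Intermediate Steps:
r(F, U) = -2 + F + U (r(F, U) = -2 + (F + U) = -2 + F + U)
(12178 - 8495) + r(141, -142) = (12178 - 8495) + (-2 + 141 - 142) = 3683 - 3 = 3680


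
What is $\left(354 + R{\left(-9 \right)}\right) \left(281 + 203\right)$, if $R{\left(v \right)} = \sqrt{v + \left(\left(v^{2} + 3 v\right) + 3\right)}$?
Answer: $171336 + 1936 \sqrt{3} \approx 1.7469 \cdot 10^{5}$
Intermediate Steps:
$R{\left(v \right)} = \sqrt{3 + v^{2} + 4 v}$ ($R{\left(v \right)} = \sqrt{v + \left(3 + v^{2} + 3 v\right)} = \sqrt{3 + v^{2} + 4 v}$)
$\left(354 + R{\left(-9 \right)}\right) \left(281 + 203\right) = \left(354 + \sqrt{3 + \left(-9\right)^{2} + 4 \left(-9\right)}\right) \left(281 + 203\right) = \left(354 + \sqrt{3 + 81 - 36}\right) 484 = \left(354 + \sqrt{48}\right) 484 = \left(354 + 4 \sqrt{3}\right) 484 = 171336 + 1936 \sqrt{3}$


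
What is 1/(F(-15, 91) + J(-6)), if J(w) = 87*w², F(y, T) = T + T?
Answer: 1/3314 ≈ 0.00030175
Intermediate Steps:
F(y, T) = 2*T
1/(F(-15, 91) + J(-6)) = 1/(2*91 + 87*(-6)²) = 1/(182 + 87*36) = 1/(182 + 3132) = 1/3314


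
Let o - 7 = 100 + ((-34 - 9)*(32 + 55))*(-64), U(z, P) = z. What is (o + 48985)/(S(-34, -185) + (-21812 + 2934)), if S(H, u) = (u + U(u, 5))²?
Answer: 144258/59011 ≈ 2.4446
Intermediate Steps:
o = 239531 (o = 7 + (100 + ((-34 - 9)*(32 + 55))*(-64)) = 7 + (100 - 43*87*(-64)) = 7 + (100 - 3741*(-64)) = 7 + (100 + 239424) = 7 + 239524 = 239531)
S(H, u) = 4*u² (S(H, u) = (u + u)² = (2*u)² = 4*u²)
(o + 48985)/(S(-34, -185) + (-21812 + 2934)) = (239531 + 48985)/(4*(-185)² + (-21812 + 2934)) = 288516/(4*34225 - 18878) = 288516/(136900 - 18878) = 288516/118022 = 288516*(1/118022) = 144258/59011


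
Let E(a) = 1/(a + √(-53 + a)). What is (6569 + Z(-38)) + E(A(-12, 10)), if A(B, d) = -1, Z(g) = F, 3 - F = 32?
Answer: (6539*I + 19620*√6)/(I + 3*√6) ≈ 6540.0 - 0.13361*I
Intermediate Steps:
F = -29 (F = 3 - 1*32 = 3 - 32 = -29)
Z(g) = -29
(6569 + Z(-38)) + E(A(-12, 10)) = (6569 - 29) + 1/(-1 + √(-53 - 1)) = 6540 + 1/(-1 + √(-54)) = 6540 + 1/(-1 + 3*I*√6)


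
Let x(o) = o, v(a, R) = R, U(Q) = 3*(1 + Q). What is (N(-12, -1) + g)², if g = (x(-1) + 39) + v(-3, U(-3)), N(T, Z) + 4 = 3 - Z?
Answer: 1024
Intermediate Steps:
U(Q) = 3 + 3*Q
N(T, Z) = -1 - Z (N(T, Z) = -4 + (3 - Z) = -1 - Z)
g = 32 (g = (-1 + 39) + (3 + 3*(-3)) = 38 + (3 - 9) = 38 - 6 = 32)
(N(-12, -1) + g)² = ((-1 - 1*(-1)) + 32)² = ((-1 + 1) + 32)² = (0 + 32)² = 32² = 1024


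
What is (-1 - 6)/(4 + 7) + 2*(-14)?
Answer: -315/11 ≈ -28.636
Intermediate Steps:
(-1 - 6)/(4 + 7) + 2*(-14) = -7/11 - 28 = -315/11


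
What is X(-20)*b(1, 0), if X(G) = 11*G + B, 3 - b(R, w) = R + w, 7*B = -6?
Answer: -3092/7 ≈ -441.71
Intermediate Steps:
B = -6/7 (B = (⅐)*(-6) = -6/7 ≈ -0.85714)
b(R, w) = 3 - R - w (b(R, w) = 3 - (R + w) = 3 + (-R - w) = 3 - R - w)
X(G) = -6/7 + 11*G (X(G) = 11*G - 6/7 = -6/7 + 11*G)
X(-20)*b(1, 0) = (-6/7 + 11*(-20))*(3 - 1*1 - 1*0) = (-6/7 - 220)*(3 - 1 + 0) = -1546/7*2 = -3092/7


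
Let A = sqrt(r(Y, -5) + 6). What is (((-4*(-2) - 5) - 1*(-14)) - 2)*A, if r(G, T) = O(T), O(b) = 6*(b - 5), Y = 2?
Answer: 45*I*sqrt(6) ≈ 110.23*I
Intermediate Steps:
O(b) = -30 + 6*b (O(b) = 6*(-5 + b) = -30 + 6*b)
r(G, T) = -30 + 6*T
A = 3*I*sqrt(6) (A = sqrt((-30 + 6*(-5)) + 6) = sqrt((-30 - 30) + 6) = sqrt(-60 + 6) = sqrt(-54) = 3*I*sqrt(6) ≈ 7.3485*I)
(((-4*(-2) - 5) - 1*(-14)) - 2)*A = (((-4*(-2) - 5) - 1*(-14)) - 2)*(3*I*sqrt(6)) = (((8 - 5) + 14) - 2)*(3*I*sqrt(6)) = ((3 + 14) - 2)*(3*I*sqrt(6)) = (17 - 2)*(3*I*sqrt(6)) = 15*(3*I*sqrt(6)) = 45*I*sqrt(6)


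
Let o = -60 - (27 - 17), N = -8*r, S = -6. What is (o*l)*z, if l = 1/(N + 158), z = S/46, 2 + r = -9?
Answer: 35/943 ≈ 0.037116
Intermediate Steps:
r = -11 (r = -2 - 9 = -11)
N = 88 (N = -8*(-11) = 88)
z = -3/23 (z = -6/46 = -6*1/46 = -3/23 ≈ -0.13043)
l = 1/246 (l = 1/(88 + 158) = 1/246 ≈ 0.0040650)
o = -70 (o = -60 - 1*10 = -60 - 10 = -70)
(o*l)*z = -70*1/246*(-3/23) = -35/123*(-3/23) = 35/943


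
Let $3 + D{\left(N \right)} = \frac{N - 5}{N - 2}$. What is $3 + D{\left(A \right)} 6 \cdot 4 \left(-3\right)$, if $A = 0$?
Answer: $39$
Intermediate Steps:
$D{\left(N \right)} = -3 + \frac{-5 + N}{-2 + N}$ ($D{\left(N \right)} = -3 + \frac{N - 5}{N - 2} = -3 + \frac{-5 + N}{-2 + N}$)
$3 + D{\left(A \right)} 6 \cdot 4 \left(-3\right) = 3 + \frac{1 - 0}{-2 + 0} \cdot 6 \cdot 4 \left(-3\right) = 3 + \frac{1 + 0}{-2} \cdot 24 \left(-3\right) = 3 + \left(- \frac{1}{2}\right) 1 \left(-72\right) = 3 - -36 = 3 + 36 = 39$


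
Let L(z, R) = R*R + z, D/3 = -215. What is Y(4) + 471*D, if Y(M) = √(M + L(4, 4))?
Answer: -303795 + 2*√6 ≈ -3.0379e+5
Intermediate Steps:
D = -645 (D = 3*(-215) = -645)
L(z, R) = z + R² (L(z, R) = R² + z = z + R²)
Y(M) = √(20 + M) (Y(M) = √(M + (4 + 4²)) = √(M + (4 + 16)) = √(M + 20) = √(20 + M))
Y(4) + 471*D = √(20 + 4) + 471*(-645) = √24 - 303795 = 2*√6 - 303795 = -303795 + 2*√6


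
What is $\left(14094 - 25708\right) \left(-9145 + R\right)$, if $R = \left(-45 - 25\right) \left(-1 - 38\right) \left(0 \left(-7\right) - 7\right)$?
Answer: $328153570$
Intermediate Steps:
$R = -19110$ ($R = \left(-70\right) \left(-39\right) \left(0 - 7\right) = 2730 \left(-7\right) = -19110$)
$\left(14094 - 25708\right) \left(-9145 + R\right) = \left(14094 - 25708\right) \left(-9145 - 19110\right) = \left(-11614\right) \left(-28255\right) = 328153570$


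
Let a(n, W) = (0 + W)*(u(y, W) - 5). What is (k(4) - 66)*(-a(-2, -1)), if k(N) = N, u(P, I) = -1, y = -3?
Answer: 372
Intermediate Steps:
a(n, W) = -6*W (a(n, W) = (0 + W)*(-1 - 5) = W*(-6) = -6*W)
(k(4) - 66)*(-a(-2, -1)) = (4 - 66)*(-(-6)*(-1)) = -(-62)*6 = -62*(-6) = 372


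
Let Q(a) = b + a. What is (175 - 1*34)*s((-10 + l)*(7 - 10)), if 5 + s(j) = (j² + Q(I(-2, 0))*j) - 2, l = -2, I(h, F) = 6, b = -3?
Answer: 196977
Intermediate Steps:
Q(a) = -3 + a
s(j) = -7 + j² + 3*j (s(j) = -5 + ((j² + (-3 + 6)*j) - 2) = -5 + ((j² + 3*j) - 2) = -5 + (-2 + j² + 3*j) = -7 + j² + 3*j)
(175 - 1*34)*s((-10 + l)*(7 - 10)) = (175 - 1*34)*(-7 + ((-10 - 2)*(7 - 10))² + 3*((-10 - 2)*(7 - 10))) = (175 - 34)*(-7 + (-12*(-3))² + 3*(-12*(-3))) = 141*(-7 + 36² + 3*36) = 141*(-7 + 1296 + 108) = 141*1397 = 196977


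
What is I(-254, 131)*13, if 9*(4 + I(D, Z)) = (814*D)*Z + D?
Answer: -117369746/3 ≈ -3.9123e+7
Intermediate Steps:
I(D, Z) = -4 + D/9 + 814*D*Z/9 (I(D, Z) = -4 + ((814*D)*Z + D)/9 = -4 + (814*D*Z + D)/9 = -4 + (D + 814*D*Z)/9 = -4 + (D/9 + 814*D*Z/9) = -4 + D/9 + 814*D*Z/9)
I(-254, 131)*13 = (-4 + (1/9)*(-254) + (814/9)*(-254)*131)*13 = (-4 - 254/9 - 27085036/9)*13 = -9028442/3*13 = -117369746/3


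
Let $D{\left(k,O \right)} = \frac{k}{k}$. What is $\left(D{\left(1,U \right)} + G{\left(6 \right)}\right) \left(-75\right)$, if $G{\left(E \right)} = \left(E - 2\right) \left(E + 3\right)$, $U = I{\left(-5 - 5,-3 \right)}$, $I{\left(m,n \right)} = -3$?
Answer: $-2775$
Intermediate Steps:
$U = -3$
$D{\left(k,O \right)} = 1$
$G{\left(E \right)} = \left(-2 + E\right) \left(3 + E\right)$
$\left(D{\left(1,U \right)} + G{\left(6 \right)}\right) \left(-75\right) = \left(1 + \left(-6 + 6 + 6^{2}\right)\right) \left(-75\right) = \left(1 + \left(-6 + 6 + 36\right)\right) \left(-75\right) = \left(1 + 36\right) \left(-75\right) = 37 \left(-75\right) = -2775$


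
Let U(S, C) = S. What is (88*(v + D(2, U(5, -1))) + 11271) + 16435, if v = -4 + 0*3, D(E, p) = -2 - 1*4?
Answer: 26826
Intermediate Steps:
D(E, p) = -6 (D(E, p) = -2 - 4 = -6)
v = -4 (v = -4 + 0 = -4)
(88*(v + D(2, U(5, -1))) + 11271) + 16435 = (88*(-4 - 6) + 11271) + 16435 = (88*(-10) + 11271) + 16435 = (-880 + 11271) + 16435 = 10391 + 16435 = 26826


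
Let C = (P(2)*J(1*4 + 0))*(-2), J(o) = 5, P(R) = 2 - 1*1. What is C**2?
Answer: 100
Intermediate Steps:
P(R) = 1 (P(R) = 2 - 1 = 1)
C = -10 (C = (1*5)*(-2) = 5*(-2) = -10)
C**2 = (-10)**2 = 100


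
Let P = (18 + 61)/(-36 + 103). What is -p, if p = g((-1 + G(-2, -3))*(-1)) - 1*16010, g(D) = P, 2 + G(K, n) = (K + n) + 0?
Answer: 1072591/67 ≈ 16009.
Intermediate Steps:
G(K, n) = -2 + K + n (G(K, n) = -2 + ((K + n) + 0) = -2 + (K + n) = -2 + K + n)
P = 79/67 ≈ 1.1791
g(D) = 79/67
p = -1072591/67 (p = 79/67 - 1*16010 = 79/67 - 16010 = -1072591/67 ≈ -16009.)
-p = -1*(-1072591/67) = 1072591/67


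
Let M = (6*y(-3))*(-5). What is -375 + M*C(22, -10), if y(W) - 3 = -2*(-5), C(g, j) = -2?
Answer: 405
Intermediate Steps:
y(W) = 13 (y(W) = 3 - 2*(-5) = 3 + 10 = 13)
M = -390 (M = (6*13)*(-5) = 78*(-5) = -390)
-375 + M*C(22, -10) = -375 - 390*(-2) = -375 + 780 = 405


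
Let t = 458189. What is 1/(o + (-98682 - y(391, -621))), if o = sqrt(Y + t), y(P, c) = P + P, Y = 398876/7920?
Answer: -196938720/19587405532141 - 42*sqrt(1018413605)/19587405532141 ≈ -1.0123e-5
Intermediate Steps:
Y = 99719/1980 (Y = 398876*(1/7920) = 99719/1980 ≈ 50.363)
y(P, c) = 2*P
o = 7*sqrt(1018413605)/330 (o = sqrt(99719/1980 + 458189) = sqrt(907313939/1980) = 7*sqrt(1018413605)/330 ≈ 676.93)
1/(o + (-98682 - y(391, -621))) = 1/(7*sqrt(1018413605)/330 + (-98682 - 2*391)) = 1/(7*sqrt(1018413605)/330 + (-98682 - 1*782)) = 1/(7*sqrt(1018413605)/330 + (-98682 - 782)) = 1/(7*sqrt(1018413605)/330 - 99464) = 1/(-99464 + 7*sqrt(1018413605)/330)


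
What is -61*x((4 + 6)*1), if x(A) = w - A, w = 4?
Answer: 366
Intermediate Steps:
x(A) = 4 - A
-61*x((4 + 6)*1) = -61*(4 - (4 + 6)) = -61*(4 - 10) = -61*(-6) = 366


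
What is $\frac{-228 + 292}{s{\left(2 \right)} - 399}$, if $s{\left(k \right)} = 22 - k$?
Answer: $- \frac{64}{379} \approx -0.16887$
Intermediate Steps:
$\frac{-228 + 292}{s{\left(2 \right)} - 399} = \frac{-228 + 292}{\left(22 - 2\right) - 399} = \frac{64}{\left(22 - 2\right) - 399} = \frac{64}{20 - 399} = \frac{64}{-379} = 64 \left(- \frac{1}{379}\right) = - \frac{64}{379}$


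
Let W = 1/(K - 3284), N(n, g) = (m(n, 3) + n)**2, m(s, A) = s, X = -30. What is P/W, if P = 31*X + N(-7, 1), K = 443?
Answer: 2085294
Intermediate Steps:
N(n, g) = 4*n**2 (N(n, g) = (n + n)**2 = (2*n)**2 = 4*n**2)
W = -1/2841 (W = 1/(443 - 3284) = 1/(-2841) = -1/2841 ≈ -0.00035199)
P = -734 (P = 31*(-30) + 4*(-7)**2 = -930 + 4*49 = -930 + 196 = -734)
P/W = -734/(-1/2841) = -734*(-2841) = 2085294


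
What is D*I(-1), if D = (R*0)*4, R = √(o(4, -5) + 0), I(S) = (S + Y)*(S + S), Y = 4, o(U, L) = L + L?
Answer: 0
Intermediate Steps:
o(U, L) = 2*L
I(S) = 2*S*(4 + S) (I(S) = (S + 4)*(S + S) = (4 + S)*(2*S) = 2*S*(4 + S))
R = I*√10 (R = √(2*(-5) + 0) = √(-10 + 0) = √(-10) = I*√10 ≈ 3.1623*I)
D = 0 (D = ((I*√10)*0)*4 = 0*4 = 0)
D*I(-1) = 0*(2*(-1)*(4 - 1)) = 0*(2*(-1)*3) = 0*(-6) = 0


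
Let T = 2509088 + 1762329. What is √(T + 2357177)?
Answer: √6628594 ≈ 2574.6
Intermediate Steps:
T = 4271417
√(T + 2357177) = √(4271417 + 2357177) = √6628594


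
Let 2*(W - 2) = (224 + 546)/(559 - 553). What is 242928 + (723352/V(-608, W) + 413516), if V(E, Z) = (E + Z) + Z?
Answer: 934575532/1427 ≈ 6.5492e+5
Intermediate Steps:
W = 397/6 (W = 2 + ((224 + 546)/(559 - 553))/2 = 2 + (770/6)/2 = 2 + (770*(⅙))/2 = 2 + (½)*(385/3) = 2 + 385/6 = 397/6 ≈ 66.167)
V(E, Z) = E + 2*Z
242928 + (723352/V(-608, W) + 413516) = 242928 + (723352/(-608 + 2*(397/6)) + 413516) = 242928 + (723352/(-608 + 397/3) + 413516) = 242928 + (723352/(-1427/3) + 413516) = 242928 + (723352*(-3/1427) + 413516) = 242928 + (-2170056/1427 + 413516) = 242928 + 587917276/1427 = 934575532/1427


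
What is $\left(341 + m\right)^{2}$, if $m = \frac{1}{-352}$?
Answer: $\frac{14407440961}{123904} \approx 1.1628 \cdot 10^{5}$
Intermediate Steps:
$m = - \frac{1}{352} \approx -0.0028409$
$\left(341 + m\right)^{2} = \left(341 - \frac{1}{352}\right)^{2} = \left(\frac{120031}{352}\right)^{2} = \frac{14407440961}{123904}$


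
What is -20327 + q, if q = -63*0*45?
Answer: -20327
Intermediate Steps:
q = 0 (q = 0*45 = 0)
-20327 + q = -20327 + 0 = -20327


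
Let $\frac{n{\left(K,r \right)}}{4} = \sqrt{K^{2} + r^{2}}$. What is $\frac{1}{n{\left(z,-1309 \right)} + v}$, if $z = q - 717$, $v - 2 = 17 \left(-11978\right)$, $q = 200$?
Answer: $- \frac{25453}{5178880132} - \frac{11 \sqrt{16370}}{10357760264} \approx -5.0506 \cdot 10^{-6}$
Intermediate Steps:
$v = -203624$ ($v = 2 + 17 \left(-11978\right) = 2 - 203626 = -203624$)
$z = -517$ ($z = 200 - 717 = -517$)
$n{\left(K,r \right)} = 4 \sqrt{K^{2} + r^{2}}$
$\frac{1}{n{\left(z,-1309 \right)} + v} = \frac{1}{4 \sqrt{\left(-517\right)^{2} + \left(-1309\right)^{2}} - 203624} = \frac{1}{4 \sqrt{267289 + 1713481} - 203624} = \frac{1}{4 \sqrt{1980770} - 203624} = \frac{1}{4 \cdot 11 \sqrt{16370} - 203624} = \frac{1}{44 \sqrt{16370} - 203624} = \frac{1}{-203624 + 44 \sqrt{16370}}$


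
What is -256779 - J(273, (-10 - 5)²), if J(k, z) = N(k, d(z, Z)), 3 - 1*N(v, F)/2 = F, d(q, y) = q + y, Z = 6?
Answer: -256323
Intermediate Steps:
N(v, F) = 6 - 2*F
J(k, z) = -6 - 2*z (J(k, z) = 6 - 2*(z + 6) = 6 - 2*(6 + z) = 6 + (-12 - 2*z) = -6 - 2*z)
-256779 - J(273, (-10 - 5)²) = -256779 - (-6 - 2*(-10 - 5)²) = -256779 - (-6 - 2*(-15)²) = -256779 - (-6 - 2*225) = -256779 - (-6 - 450) = -256779 - 1*(-456) = -256779 + 456 = -256323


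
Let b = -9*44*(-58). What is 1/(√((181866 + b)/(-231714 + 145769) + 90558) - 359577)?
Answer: -10301281755/3704101395350143 - 2*√167223239699955/11112304186050429 ≈ -2.7834e-6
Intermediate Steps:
b = 22968 (b = -396*(-58) = 22968)
1/(√((181866 + b)/(-231714 + 145769) + 90558) - 359577) = 1/(√((181866 + 22968)/(-231714 + 145769) + 90558) - 359577) = 1/(√(204834/(-85945) + 90558) - 359577) = 1/(√(204834*(-1/85945) + 90558) - 359577) = 1/(√(-204834/85945 + 90558) - 359577) = 1/(√(7782802476/85945) - 359577) = 1/(2*√167223239699955/85945 - 359577) = 1/(-359577 + 2*√167223239699955/85945)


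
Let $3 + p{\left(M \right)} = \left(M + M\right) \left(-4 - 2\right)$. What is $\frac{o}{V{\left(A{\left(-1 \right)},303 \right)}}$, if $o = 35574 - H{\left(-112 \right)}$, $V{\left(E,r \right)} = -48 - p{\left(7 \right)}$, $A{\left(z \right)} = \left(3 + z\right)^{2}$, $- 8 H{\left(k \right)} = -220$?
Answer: $\frac{71093}{78} \approx 911.45$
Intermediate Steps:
$H{\left(k \right)} = \frac{55}{2}$ ($H{\left(k \right)} = \left(- \frac{1}{8}\right) \left(-220\right) = \frac{55}{2}$)
$p{\left(M \right)} = -3 - 12 M$ ($p{\left(M \right)} = -3 + \left(M + M\right) \left(-4 - 2\right) = -3 + 2 M \left(-6\right) = -3 - 12 M$)
$V{\left(E,r \right)} = 39$ ($V{\left(E,r \right)} = -48 - \left(-3 - 84\right) = -48 - -87 = -48 + 87 = 39$)
$o = \frac{71093}{2}$ ($o = 35574 - \frac{55}{2} = \frac{71093}{2} \approx 35547.0$)
$\frac{o}{V{\left(A{\left(-1 \right)},303 \right)}} = \frac{71093}{2 \cdot 39} = \frac{71093}{2} \cdot \frac{1}{39} = \frac{71093}{78}$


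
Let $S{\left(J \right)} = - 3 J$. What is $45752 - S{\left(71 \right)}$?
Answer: $45965$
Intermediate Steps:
$45752 - S{\left(71 \right)} = 45752 - \left(-3\right) 71 = 45752 - -213 = 45752 + 213 = 45965$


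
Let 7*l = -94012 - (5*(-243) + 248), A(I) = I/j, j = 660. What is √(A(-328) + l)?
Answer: I*√17732713845/1155 ≈ 115.29*I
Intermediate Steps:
A(I) = I/660
l = -93045/7 (l = (-94012 - (5*(-243) + 248))/7 = (-94012 - (-1215 + 248))/7 = (-94012 - 1*(-967))/7 = (-94012 + 967)/7 = (⅐)*(-93045) = -93045/7 ≈ -13292.)
√(A(-328) + l) = √((1/660)*(-328) - 93045/7) = √(-82/165 - 93045/7) = √(-15352999/1155) = I*√17732713845/1155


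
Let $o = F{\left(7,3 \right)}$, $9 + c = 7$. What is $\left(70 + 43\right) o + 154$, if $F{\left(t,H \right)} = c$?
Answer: $-72$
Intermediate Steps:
$c = -2$ ($c = -9 + 7 = -2$)
$F{\left(t,H \right)} = -2$
$o = -2$
$\left(70 + 43\right) o + 154 = \left(70 + 43\right) \left(-2\right) + 154 = 113 \left(-2\right) + 154 = -226 + 154 = -72$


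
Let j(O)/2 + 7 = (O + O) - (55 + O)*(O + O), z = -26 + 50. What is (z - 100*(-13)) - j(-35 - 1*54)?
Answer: 13798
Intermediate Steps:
z = 24
j(O) = -14 + 4*O - 4*O*(55 + O) (j(O) = -14 + 2*((O + O) - (55 + O)*(O + O)) = -14 + 2*(2*O - (55 + O)*2*O) = -14 + 2*(2*O - 2*O*(55 + O)) = -14 + (4*O - 4*O*(55 + O)) = -14 + 4*O - 4*O*(55 + O))
(z - 100*(-13)) - j(-35 - 1*54) = (24 - 100*(-13)) - (-14 - 216*(-35 - 1*54) - 4*(-35 - 1*54)²) = (24 + 1300) - (-14 - 216*(-35 - 54) - 4*(-35 - 54)²) = 1324 - (-14 - 216*(-89) - 4*(-89)²) = 1324 - (-14 + 19224 - 4*7921) = 1324 - (-14 + 19224 - 31684) = 1324 - 1*(-12474) = 1324 + 12474 = 13798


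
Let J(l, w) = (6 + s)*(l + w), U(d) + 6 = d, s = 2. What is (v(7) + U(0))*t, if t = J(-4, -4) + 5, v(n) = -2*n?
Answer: 1180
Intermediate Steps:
U(d) = -6 + d
J(l, w) = 8*l + 8*w (J(l, w) = (6 + 2)*(l + w) = 8*(l + w) = 8*l + 8*w)
t = -59 (t = (8*(-4) + 8*(-4)) + 5 = (-32 - 32) + 5 = -64 + 5 = -59)
(v(7) + U(0))*t = (-2*7 + (-6 + 0))*(-59) = (-14 - 6)*(-59) = -20*(-59) = 1180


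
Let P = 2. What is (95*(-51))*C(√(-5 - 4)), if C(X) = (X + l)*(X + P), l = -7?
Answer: 111435 + 72675*I ≈ 1.1144e+5 + 72675.0*I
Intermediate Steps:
C(X) = (-7 + X)*(2 + X) (C(X) = (X - 7)*(X + 2) = (-7 + X)*(2 + X))
(95*(-51))*C(√(-5 - 4)) = (95*(-51))*(-14 + (√(-5 - 4))² - 5*√(-5 - 4)) = -4845*(-14 + (√(-9))² - 15*I) = -4845*(-14 + (3*I)² - 15*I) = -4845*(-14 - 9 - 15*I) = -4845*(-23 - 15*I) = 111435 + 72675*I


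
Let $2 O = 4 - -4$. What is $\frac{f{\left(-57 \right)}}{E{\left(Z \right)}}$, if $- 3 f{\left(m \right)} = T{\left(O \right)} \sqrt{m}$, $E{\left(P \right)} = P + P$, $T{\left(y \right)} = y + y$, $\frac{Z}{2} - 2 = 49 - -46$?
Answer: $- \frac{2 i \sqrt{57}}{291} \approx - 0.051889 i$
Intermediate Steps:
$O = 4$ ($O = \frac{4 - -4}{2} = \frac{4 + 4}{2} = \frac{1}{2} \cdot 8 = 4$)
$Z = 194$ ($Z = 4 + 2 \left(49 - -46\right) = 4 + 2 \left(49 + 46\right) = 4 + 2 \cdot 95 = 4 + 190 = 194$)
$T{\left(y \right)} = 2 y$
$E{\left(P \right)} = 2 P$
$f{\left(m \right)} = - \frac{8 \sqrt{m}}{3}$ ($f{\left(m \right)} = - \frac{2 \cdot 4 \sqrt{m}}{3} = - \frac{8 \sqrt{m}}{3}$)
$\frac{f{\left(-57 \right)}}{E{\left(Z \right)}} = \frac{\left(- \frac{8}{3}\right) \sqrt{-57}}{2 \cdot 194} = \frac{\left(- \frac{8}{3}\right) i \sqrt{57}}{388} = - \frac{8 i \sqrt{57}}{3} \cdot \frac{1}{388} = - \frac{2 i \sqrt{57}}{291}$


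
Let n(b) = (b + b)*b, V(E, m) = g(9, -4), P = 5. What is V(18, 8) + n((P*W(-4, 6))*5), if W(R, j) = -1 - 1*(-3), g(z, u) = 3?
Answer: 5003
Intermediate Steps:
W(R, j) = 2 (W(R, j) = -1 + 3 = 2)
V(E, m) = 3
n(b) = 2*b**2 (n(b) = (2*b)*b = 2*b**2)
V(18, 8) + n((P*W(-4, 6))*5) = 3 + 2*((5*2)*5)**2 = 3 + 2*(10*5)**2 = 3 + 2*50**2 = 3 + 2*2500 = 3 + 5000 = 5003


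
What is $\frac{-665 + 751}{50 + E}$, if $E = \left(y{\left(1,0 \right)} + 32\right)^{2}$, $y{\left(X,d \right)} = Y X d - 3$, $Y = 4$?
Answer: $\frac{86}{891} \approx 0.096521$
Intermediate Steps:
$y{\left(X,d \right)} = -3 + 4 X d$ ($y{\left(X,d \right)} = 4 X d - 3 = -3 + 4 X d$)
$E = 841$ ($E = \left(\left(-3 + 4 \cdot 1 \cdot 0\right) + 32\right)^{2} = \left(\left(-3 + 0\right) + 32\right)^{2} = \left(-3 + 32\right)^{2} = 29^{2} = 841$)
$\frac{-665 + 751}{50 + E} = \frac{-665 + 751}{50 + 841} = \frac{86}{891}$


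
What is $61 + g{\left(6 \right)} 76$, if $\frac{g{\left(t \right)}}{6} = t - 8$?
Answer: $-851$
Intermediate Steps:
$g{\left(t \right)} = -48 + 6 t$ ($g{\left(t \right)} = 6 \left(t - 8\right) = 6 \left(-8 + t\right) = -48 + 6 t$)
$61 + g{\left(6 \right)} 76 = 61 + \left(-48 + 6 \cdot 6\right) 76 = 61 + \left(-48 + 36\right) 76 = 61 - 912 = -851$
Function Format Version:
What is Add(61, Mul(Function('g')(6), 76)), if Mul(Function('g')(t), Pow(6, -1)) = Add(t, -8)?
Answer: -851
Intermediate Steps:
Function('g')(t) = Add(-48, Mul(6, t)) (Function('g')(t) = Mul(6, Add(t, -8)) = Mul(6, Add(-8, t)) = Add(-48, Mul(6, t)))
Add(61, Mul(Function('g')(6), 76)) = Add(61, Mul(Add(-48, Mul(6, 6)), 76)) = Add(61, Mul(Add(-48, 36), 76)) = Add(61, Mul(-12, 76)) = Add(61, -912) = -851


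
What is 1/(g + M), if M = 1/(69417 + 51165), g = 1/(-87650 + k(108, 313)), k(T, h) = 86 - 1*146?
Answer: -377723115/1174 ≈ -3.2174e+5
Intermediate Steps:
k(T, h) = -60 (k(T, h) = 86 - 146 = -60)
g = -1/87710 (g = 1/(-87650 - 60) = 1/(-87710) = -1/87710 ≈ -1.1401e-5)
M = 1/120582 ≈ 8.2931e-6
1/(g + M) = 1/(-1/87710 + 1/120582) = 1/(-1174/377723115) = -377723115/1174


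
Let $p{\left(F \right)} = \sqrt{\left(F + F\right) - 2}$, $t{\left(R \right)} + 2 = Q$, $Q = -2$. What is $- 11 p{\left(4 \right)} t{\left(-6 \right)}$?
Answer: $44 \sqrt{6} \approx 107.78$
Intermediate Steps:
$t{\left(R \right)} = -4$ ($t{\left(R \right)} = -2 - 2 = -4$)
$p{\left(F \right)} = \sqrt{-2 + 2 F}$ ($p{\left(F \right)} = \sqrt{2 F - 2} = \sqrt{-2 + 2 F}$)
$- 11 p{\left(4 \right)} t{\left(-6 \right)} = - 11 \sqrt{-2 + 2 \cdot 4} \left(-4\right) = - 11 \sqrt{-2 + 8} \left(-4\right) = - 11 \sqrt{6} \left(-4\right) = 44 \sqrt{6}$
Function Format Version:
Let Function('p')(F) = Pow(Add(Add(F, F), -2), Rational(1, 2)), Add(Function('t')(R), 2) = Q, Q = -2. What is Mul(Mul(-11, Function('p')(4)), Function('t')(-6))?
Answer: Mul(44, Pow(6, Rational(1, 2))) ≈ 107.78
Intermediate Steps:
Function('t')(R) = -4 (Function('t')(R) = Add(-2, -2) = -4)
Function('p')(F) = Pow(Add(-2, Mul(2, F)), Rational(1, 2)) (Function('p')(F) = Pow(Add(Mul(2, F), -2), Rational(1, 2)) = Pow(Add(-2, Mul(2, F)), Rational(1, 2)))
Mul(Mul(-11, Function('p')(4)), Function('t')(-6)) = Mul(Mul(-11, Pow(Add(-2, Mul(2, 4)), Rational(1, 2))), -4) = Mul(Mul(-11, Pow(Add(-2, 8), Rational(1, 2))), -4) = Mul(Mul(-11, Pow(6, Rational(1, 2))), -4) = Mul(44, Pow(6, Rational(1, 2)))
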